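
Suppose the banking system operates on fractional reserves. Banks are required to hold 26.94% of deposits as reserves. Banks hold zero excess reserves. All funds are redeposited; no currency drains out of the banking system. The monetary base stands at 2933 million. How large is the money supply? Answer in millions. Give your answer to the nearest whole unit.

10887 million

With no currency drain or excess reserves, the money multiplier is m = 1/rr = 1/0.2694 ≈ 3.71195.
Money supply M = m × MB = 3.71195 × 2933 ≈ 10887.1493 million.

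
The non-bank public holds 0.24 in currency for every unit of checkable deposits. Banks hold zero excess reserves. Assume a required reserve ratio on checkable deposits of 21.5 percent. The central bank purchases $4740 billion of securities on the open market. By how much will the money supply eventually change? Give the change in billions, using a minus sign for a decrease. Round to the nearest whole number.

The money multiplier is m = (1 + c) / (rr + c) = (1 + 0.24) / (0.215 + 0.24) ≈ 2.72527.
The purchase adds 4740 billion of base, so ΔM = m × ΔMB = 2.72527 × (+4740) = 12917.7798 billion.

$12918 billion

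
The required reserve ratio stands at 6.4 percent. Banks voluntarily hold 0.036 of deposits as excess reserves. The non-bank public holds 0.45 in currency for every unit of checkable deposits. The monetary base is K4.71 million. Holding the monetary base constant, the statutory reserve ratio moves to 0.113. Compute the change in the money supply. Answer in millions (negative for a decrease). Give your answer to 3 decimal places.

-1.016 million

Initially m₁ = (1 + 0.45) / (0.064 + 0.036 + 0.45) ≈ 2.63636, so M₁ = 2.63636 × 4.71 ≈ 12.4173 million.
After the change m₂ = (1 + 0.45) / (0.113 + 0.036 + 0.45) ≈ 2.42070, so M₂ = 2.42070 × 4.71 ≈ 11.4015 million.
ΔM = M₂ − M₁ = 11.4015 − 12.4173 = -1.0158 million.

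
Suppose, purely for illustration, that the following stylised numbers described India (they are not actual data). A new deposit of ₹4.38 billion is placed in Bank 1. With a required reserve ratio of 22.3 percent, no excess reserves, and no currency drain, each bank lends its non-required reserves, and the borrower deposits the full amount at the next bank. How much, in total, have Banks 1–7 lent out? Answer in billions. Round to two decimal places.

₹12.65 billion

Bank i lends (1 − rr)^i of the original deposit: Bank 1 lends 4.38·0.7770 ≈ 3.4033, Bank 2 lends 4.38·0.7770² ≈ 2.6443, and so on.
Summing a geometric series: total = 4.38·[0.7770·(1 − 0.7770^7) / (1 − 0.7770)] ≈ 12.6519 billion.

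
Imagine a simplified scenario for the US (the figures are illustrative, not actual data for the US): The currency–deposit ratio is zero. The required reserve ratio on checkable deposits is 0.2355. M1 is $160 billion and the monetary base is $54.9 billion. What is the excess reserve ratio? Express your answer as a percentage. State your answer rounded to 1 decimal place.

10.8%

Using m = M/MB = 160/54.9 ≈ 2.914390. Since m = (1 + c)/(c + rr + e), the denominator satisfies c + rr + e = (1 + c)/m = (1 + 0) / 2.914390 ≈ 0.343125.
With c = 0 and rr = 0.2355, the excess reserve ratio is 0.343125 − 0 − 0.2355 = 0.107625.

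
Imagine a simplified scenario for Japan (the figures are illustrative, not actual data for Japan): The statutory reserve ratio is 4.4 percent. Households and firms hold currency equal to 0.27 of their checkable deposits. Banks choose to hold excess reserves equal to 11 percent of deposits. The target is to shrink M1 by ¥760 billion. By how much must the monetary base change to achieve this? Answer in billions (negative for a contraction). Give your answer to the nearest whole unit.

The money multiplier is m = (1 + c) / (rr + e + c) = (1 + 0.27) / (0.044 + 0.11 + 0.27) ≈ 2.9953.
ΔMB = ΔM / m = (−760) / 2.9953 ≈ -253.7308 billion.

-254 billion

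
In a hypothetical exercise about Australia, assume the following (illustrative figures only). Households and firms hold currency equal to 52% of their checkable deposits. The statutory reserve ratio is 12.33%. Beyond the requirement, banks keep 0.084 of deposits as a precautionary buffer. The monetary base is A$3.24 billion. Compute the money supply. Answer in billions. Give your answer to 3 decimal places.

A$6.771 billion

The money multiplier is m = (1 + c) / (rr + e + c) = (1 + 0.52) / (0.1233 + 0.084 + 0.52) ≈ 2.08992.
So M = m × MB = 2.08992 × 3.24 ≈ 6.7713 billion.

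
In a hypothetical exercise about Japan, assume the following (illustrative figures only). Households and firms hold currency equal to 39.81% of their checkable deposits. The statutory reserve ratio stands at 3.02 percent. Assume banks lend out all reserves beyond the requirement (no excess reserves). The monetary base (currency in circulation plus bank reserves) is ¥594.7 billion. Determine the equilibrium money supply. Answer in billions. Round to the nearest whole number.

The money multiplier is m = (1 + c) / (rr + c) = (1 + 0.3981) / (0.0302 + 0.3981) ≈ 3.2643.
So M = m × MB = 3.2643 × 594.7 ≈ 1941.2792 billion.

¥1941 billion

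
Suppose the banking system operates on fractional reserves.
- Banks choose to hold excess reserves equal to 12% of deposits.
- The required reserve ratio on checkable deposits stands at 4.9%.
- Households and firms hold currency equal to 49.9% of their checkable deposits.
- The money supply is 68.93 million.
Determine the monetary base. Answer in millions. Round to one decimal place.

The money multiplier is m = (1 + c) / (rr + e + c) = (1 + 0.499) / (0.049 + 0.12 + 0.499) ≈ 2.2440.
MB = M / m = 68.93 / 2.2440 ≈ 30.7175 million.

30.7 million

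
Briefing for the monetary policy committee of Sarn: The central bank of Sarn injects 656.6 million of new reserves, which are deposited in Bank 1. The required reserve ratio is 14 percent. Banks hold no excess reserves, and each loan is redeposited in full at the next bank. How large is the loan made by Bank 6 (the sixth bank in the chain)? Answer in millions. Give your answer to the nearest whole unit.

Each bank lends a fraction (1 − rr) = 0.8600 of the deposit it receives, so Bank 6 receives 656.6·0.8600^5 and lends 656.6·0.8600^6 ≈ 265.6388 million.

266 million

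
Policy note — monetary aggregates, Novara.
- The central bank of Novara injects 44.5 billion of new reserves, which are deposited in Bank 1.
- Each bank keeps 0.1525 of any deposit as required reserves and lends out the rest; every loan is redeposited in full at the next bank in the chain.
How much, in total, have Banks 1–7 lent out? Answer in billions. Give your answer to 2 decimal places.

Bank i lends (1 − rr)^i of the original deposit: Bank 1 lends 44.5·0.8475 ≈ 37.7138, Bank 2 lends 44.5·0.8475² ≈ 31.9624, and so on.
Summing a geometric series: total = 44.5·[0.8475·(1 − 0.8475^7) / (1 − 0.8475)] ≈ 169.6414 billion.

169.64 billion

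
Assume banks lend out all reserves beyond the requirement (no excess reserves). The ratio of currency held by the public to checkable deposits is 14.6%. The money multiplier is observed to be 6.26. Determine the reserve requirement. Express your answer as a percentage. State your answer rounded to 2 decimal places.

Using m = 6.26. Since m = (1 + c)/(c + rr + e), the denominator satisfies c + rr + e = (1 + c)/m = (1 + 0.146) / 6.26 ≈ 0.183067.
With c = 0.146 and e = 0, the reserve requirement is 0.183067 − 0.146 − 0 = 0.037067.

3.71%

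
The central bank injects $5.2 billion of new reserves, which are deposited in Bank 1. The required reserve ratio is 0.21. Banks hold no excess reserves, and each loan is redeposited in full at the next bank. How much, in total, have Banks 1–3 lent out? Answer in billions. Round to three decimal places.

Bank i lends (1 − rr)^i of the original deposit: Bank 1 lends 5.2·0.7900 = 4.1080, Bank 2 lends 5.2·0.7900² ≈ 3.2453, and so on.
Summing a geometric series: total = 5.2·[0.7900·(1 − 0.7900^3) / (1 − 0.7900)] ≈ 9.9171 billion.

$9.917 billion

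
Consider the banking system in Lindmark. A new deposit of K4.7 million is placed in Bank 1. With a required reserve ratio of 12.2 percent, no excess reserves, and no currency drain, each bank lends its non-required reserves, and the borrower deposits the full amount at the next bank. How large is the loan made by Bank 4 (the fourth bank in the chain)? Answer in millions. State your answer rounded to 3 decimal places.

K2.793 million

Each bank lends a fraction (1 − rr) = 0.8780 of the deposit it receives, so Bank 4 receives 4.7·0.8780^3 and lends 4.7·0.8780^4 ≈ 2.7930 million.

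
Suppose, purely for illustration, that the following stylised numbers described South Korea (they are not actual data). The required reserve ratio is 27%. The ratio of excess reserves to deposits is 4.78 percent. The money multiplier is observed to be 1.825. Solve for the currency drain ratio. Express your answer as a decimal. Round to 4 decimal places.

Using m = 1.825. From m = (1 + c)/(c + rr + e), rearranging gives 1 + c = m·(c + rr + e), so c·(1 − m) = m·(rr + e) − 1.
Hence c = [m·(rr + e) − 1]/(1 − m) = [1.825 × (0.27 + 0.0478) − 1] / (1 − 1.825) ≈ 0.509109.

0.5091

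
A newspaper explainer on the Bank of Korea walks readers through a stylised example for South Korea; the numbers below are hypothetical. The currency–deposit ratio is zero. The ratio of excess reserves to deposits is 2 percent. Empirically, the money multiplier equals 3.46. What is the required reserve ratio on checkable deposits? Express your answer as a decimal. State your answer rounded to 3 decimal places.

Using m = 3.46. Since m = (1 + c)/(c + rr + e), the denominator satisfies c + rr + e = (1 + c)/m = (1 + 0) / 3.46 ≈ 0.289017.
With c = 0 and e = 0.02, the required reserve ratio on checkable deposits is 0.289017 − 0 − 0.02 = 0.269017.

0.269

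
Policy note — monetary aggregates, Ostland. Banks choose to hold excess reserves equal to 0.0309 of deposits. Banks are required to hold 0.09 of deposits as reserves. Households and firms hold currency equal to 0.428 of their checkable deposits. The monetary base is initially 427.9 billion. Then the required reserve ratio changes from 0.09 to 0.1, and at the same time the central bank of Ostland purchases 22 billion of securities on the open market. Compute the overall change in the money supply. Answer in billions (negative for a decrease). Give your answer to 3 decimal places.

Before: m₁ = (1 + 0.428) / (0.09 + 0.0309 + 0.428) ≈ 2.6015668, MB₁ = 427.9, so M₁ = 2.6015668 × 427.9 ≈ 1113.2104 billion.
After: m₂ = (1 + 0.428) / (0.1 + 0.0309 + 0.428) ≈ 2.5550188, MB₂ = 427.9 + 22 = 449.9, so M₂ = 2.5550188 × 449.9 ≈ 1149.503 billion.
ΔM = M₂ − M₁ = 1149.503 − 1113.2104 = 36.2926 billion.

36.293 billion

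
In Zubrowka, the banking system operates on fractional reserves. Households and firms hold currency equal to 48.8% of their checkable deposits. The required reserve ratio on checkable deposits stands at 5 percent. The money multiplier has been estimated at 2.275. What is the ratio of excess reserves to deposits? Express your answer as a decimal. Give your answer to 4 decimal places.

0.1161

Using m = 2.275. Since m = (1 + c)/(c + rr + e), the denominator satisfies c + rr + e = (1 + c)/m = (1 + 0.488) / 2.275 ≈ 0.654066.
With c = 0.488 and rr = 0.05, the ratio of excess reserves to deposits is 0.654066 − 0.488 − 0.05 = 0.116066.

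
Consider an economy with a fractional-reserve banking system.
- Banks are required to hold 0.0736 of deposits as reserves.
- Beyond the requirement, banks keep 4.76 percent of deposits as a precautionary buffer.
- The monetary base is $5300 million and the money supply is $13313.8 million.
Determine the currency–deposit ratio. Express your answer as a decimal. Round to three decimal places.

0.460

Using m = M/MB = 13313.8/5300 ≈ 2.512038. From m = (1 + c)/(c + rr + e), rearranging gives 1 + c = m·(c + rr + e), so c·(1 − m) = m·(rr + e) − 1.
Hence c = [m·(rr + e) − 1]/(1 − m) = [2.512038 × (0.0736 + 0.0476) − 1] / (1 − 2.512038) ≈ 0.460002.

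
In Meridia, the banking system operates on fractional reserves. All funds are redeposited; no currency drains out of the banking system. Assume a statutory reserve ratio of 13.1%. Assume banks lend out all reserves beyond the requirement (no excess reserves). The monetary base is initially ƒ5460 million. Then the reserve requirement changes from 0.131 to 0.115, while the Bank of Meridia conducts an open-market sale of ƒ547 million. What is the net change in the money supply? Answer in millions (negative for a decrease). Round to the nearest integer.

ƒ1042 million

Before: m₁ = 1 / (0.131) ≈ 7.63359, MB₁ = 5460, so M₁ = 7.63359 × 5460 = 41679.4014 million.
After: m₂ = 1 / (0.115) ≈ 8.69565, MB₂ = 5460 − 547 = 4913, so M₂ = 8.69565 × 4913 ≈ 42721.7285 million.
ΔM = M₂ − M₁ = 42721.7285 − 41679.4014 = 1042.3271 million.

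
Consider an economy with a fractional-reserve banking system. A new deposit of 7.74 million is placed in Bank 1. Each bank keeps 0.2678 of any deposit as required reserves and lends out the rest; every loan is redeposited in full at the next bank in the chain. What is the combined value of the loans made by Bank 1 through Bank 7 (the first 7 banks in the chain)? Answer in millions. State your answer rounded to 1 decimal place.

Bank i lends (1 − rr)^i of the original deposit: Bank 1 lends 7.74·0.7322 ≈ 5.6672, Bank 2 lends 7.74·0.7322² ≈ 4.1495, and so on.
Summing a geometric series: total = 7.74·[0.7322·(1 − 0.7322^7) / (1 − 0.7322)] ≈ 18.7745 million.

18.8 million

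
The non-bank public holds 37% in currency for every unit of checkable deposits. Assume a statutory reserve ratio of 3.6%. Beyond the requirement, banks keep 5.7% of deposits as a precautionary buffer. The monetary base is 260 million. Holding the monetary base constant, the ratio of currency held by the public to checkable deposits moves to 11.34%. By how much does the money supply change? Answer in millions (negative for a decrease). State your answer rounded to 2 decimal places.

Initially m₁ = (1 + 0.37) / (0.036 + 0.057 + 0.37) ≈ 2.958963, so M₁ = 2.958963 × 260 ≈ 769.3304 million.
After the change m₂ = (1 + 0.1134) / (0.036 + 0.057 + 0.1134) ≈ 5.394380, so M₂ = 5.394380 × 260 = 1402.5388 million.
ΔM = M₂ − M₁ = 1402.5388 − 769.3304 = 633.2084 million.

633.21 million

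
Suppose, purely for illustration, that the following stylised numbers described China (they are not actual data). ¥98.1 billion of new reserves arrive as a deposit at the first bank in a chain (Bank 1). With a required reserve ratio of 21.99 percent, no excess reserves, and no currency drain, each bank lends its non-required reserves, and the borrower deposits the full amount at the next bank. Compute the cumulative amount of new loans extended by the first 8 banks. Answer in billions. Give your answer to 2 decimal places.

¥300.28 billion

Bank i lends (1 − rr)^i of the original deposit: Bank 1 lends 98.1·0.7801 ≈ 76.5278, Bank 2 lends 98.1·0.7801² ≈ 59.6993, and so on.
Summing a geometric series: total = 98.1·[0.7801·(1 − 0.7801^8) / (1 − 0.7801)] ≈ 300.2813 billion.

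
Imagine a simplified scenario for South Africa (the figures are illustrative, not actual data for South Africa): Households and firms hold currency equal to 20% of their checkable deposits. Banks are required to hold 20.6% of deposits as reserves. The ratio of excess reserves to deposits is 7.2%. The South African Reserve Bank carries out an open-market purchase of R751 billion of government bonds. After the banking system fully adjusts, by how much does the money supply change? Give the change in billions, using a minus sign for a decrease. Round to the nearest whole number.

R1885 billion

The money multiplier is m = (1 + c) / (rr + e + c) = (1 + 0.2) / (0.206 + 0.072 + 0.2) ≈ 2.5105.
The purchase adds 751 billion of base, so ΔM = m × ΔMB = 2.5105 × (+751) = 1885.3855 billion.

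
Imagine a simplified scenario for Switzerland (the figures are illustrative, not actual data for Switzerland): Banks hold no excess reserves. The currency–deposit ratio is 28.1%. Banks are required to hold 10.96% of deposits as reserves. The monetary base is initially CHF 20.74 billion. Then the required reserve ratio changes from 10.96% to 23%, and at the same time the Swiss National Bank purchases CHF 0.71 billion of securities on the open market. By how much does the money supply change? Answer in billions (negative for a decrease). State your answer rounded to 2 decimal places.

-14.25 billion

Before: m₁ = (1 + 0.281) / (0.1096 + 0.281) ≈ 3.27957, MB₁ = 20.74, so M₁ = 3.27957 × 20.74 ≈ 68.0183 billion.
After: m₂ = (1 + 0.281) / (0.23 + 0.281) ≈ 2.50685, MB₂ = 20.74 + 0.71 = 21.45, so M₂ = 2.50685 × 21.45 ≈ 53.7719 billion.
ΔM = M₂ − M₁ = 53.7719 − 68.0183 = -14.2464 billion.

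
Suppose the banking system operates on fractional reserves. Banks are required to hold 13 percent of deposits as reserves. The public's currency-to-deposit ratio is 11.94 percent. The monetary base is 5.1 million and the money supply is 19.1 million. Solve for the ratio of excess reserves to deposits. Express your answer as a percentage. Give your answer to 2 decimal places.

Using m = M/MB = 19.1/5.1 ≈ 3.745098. Since m = (1 + c)/(c + rr + e), the denominator satisfies c + rr + e = (1 + c)/m = (1 + 0.1194) / 3.745098 ≈ 0.298897.
With c = 0.1194 and rr = 0.13, the ratio of excess reserves to deposits is 0.298897 − 0.1194 − 0.13 = 0.049497.

4.95%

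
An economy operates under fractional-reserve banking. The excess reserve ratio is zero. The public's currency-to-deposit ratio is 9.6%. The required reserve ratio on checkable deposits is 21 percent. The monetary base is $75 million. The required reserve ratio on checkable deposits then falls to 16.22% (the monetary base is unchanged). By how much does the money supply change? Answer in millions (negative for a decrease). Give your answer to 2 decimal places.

Initially m₁ = (1 + 0.096) / (0.21 + 0.096) ≈ 3.58170, so M₁ = 3.58170 × 75 = 268.6275 million.
After the change m₂ = (1 + 0.096) / (0.1622 + 0.096) ≈ 4.24477, so M₂ = 4.24477 × 75 ≈ 318.3578 million.
ΔM = M₂ − M₁ = 318.3578 − 268.6275 = 49.7303 million.

$49.73 million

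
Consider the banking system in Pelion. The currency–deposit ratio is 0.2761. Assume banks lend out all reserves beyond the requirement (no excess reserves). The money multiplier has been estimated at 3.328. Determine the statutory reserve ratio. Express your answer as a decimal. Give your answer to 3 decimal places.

Using m = 3.328. Since m = (1 + c)/(c + rr + e), the denominator satisfies c + rr + e = (1 + c)/m = (1 + 0.2761) / 3.328 ≈ 0.383444.
With c = 0.2761 and e = 0, the statutory reserve ratio is 0.383444 − 0.2761 − 0 = 0.107344.

0.107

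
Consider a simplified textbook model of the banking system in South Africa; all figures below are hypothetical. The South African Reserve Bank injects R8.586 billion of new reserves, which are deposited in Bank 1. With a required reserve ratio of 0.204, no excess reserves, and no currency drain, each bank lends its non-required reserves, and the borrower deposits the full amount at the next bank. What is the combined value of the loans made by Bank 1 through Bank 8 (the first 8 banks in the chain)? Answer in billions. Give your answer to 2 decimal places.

R28.10 billion

Bank i lends (1 − rr)^i of the original deposit: Bank 1 lends 8.586·0.7960 ≈ 6.8345, Bank 2 lends 8.586·0.7960² ≈ 5.4402, and so on.
Summing a geometric series: total = 8.586·[0.7960·(1 − 0.7960^8) / (1 − 0.7960)] ≈ 28.1024 billion.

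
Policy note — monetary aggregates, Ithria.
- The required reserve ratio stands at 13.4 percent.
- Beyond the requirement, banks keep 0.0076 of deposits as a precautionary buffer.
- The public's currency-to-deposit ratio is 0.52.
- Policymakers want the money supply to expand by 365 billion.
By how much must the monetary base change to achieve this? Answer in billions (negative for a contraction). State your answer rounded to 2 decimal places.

158.87 billion

The money multiplier is m = (1 + c) / (rr + e + c) = (1 + 0.52) / (0.134 + 0.0076 + 0.52) ≈ 2.297461.
ΔMB = ΔM / m = (+365) / 2.297461 ≈ 158.871 billion.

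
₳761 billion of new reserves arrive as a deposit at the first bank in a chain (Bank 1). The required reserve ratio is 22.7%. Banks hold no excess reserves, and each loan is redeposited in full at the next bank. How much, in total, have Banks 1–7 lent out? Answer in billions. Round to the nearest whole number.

₳2164 billion

Bank i lends (1 − rr)^i of the original deposit: Bank 1 lends 761·0.7730 = 588.2530, Bank 2 lends 761·0.7730² ≈ 454.7196, and so on.
Summing a geometric series: total = 761·[0.7730·(1 − 0.7730^7) / (1 − 0.7730)] ≈ 2164.0620 billion.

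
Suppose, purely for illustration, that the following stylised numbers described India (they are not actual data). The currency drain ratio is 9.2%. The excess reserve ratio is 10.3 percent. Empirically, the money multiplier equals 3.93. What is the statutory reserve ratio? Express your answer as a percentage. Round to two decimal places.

Using m = 3.93. Since m = (1 + c)/(c + rr + e), the denominator satisfies c + rr + e = (1 + c)/m = (1 + 0.092) / 3.93 ≈ 0.277863.
With c = 0.092 and e = 0.103, the statutory reserve ratio is 0.277863 − 0.092 − 0.103 = 0.082863.

8.29%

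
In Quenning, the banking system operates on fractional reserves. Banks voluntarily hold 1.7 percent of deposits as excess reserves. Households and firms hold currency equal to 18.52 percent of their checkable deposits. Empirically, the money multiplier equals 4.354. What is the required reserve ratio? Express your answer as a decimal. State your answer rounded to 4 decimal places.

Using m = 4.354. Since m = (1 + c)/(c + rr + e), the denominator satisfies c + rr + e = (1 + c)/m = (1 + 0.1852) / 4.354 ≈ 0.272209.
With c = 0.1852 and e = 0.017, the required reserve ratio is 0.272209 − 0.1852 − 0.017 = 0.070009.

0.0700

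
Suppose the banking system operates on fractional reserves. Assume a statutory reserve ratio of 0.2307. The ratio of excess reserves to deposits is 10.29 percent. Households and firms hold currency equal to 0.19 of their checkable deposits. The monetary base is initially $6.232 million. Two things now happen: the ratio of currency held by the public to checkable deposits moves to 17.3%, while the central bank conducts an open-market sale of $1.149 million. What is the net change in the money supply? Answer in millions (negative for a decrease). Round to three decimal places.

Before: m₁ = (1 + 0.19) / (0.2307 + 0.1029 + 0.19) ≈ 2.27273, MB₁ = 6.232, so M₁ = 2.27273 × 6.232 ≈ 14.1637 million.
After: m₂ = (1 + 0.173) / (0.2307 + 0.1029 + 0.173) ≈ 2.31544, MB₂ = 6.232 − 1.149 = 5.083, so M₂ = 2.31544 × 5.083 ≈ 11.7694 million.
ΔM = M₂ − M₁ = 11.7694 − 14.1637 = -2.3943 million.

-2.394 million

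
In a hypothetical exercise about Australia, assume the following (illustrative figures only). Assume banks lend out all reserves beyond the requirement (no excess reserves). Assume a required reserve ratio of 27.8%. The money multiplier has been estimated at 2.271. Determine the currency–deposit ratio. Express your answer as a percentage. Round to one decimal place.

29.0%

Using m = 2.271. From m = (1 + c)/(c + rr + e), rearranging gives 1 + c = m·(c + rr + e), so c·(1 − m) = m·(rr + e) − 1.
Hence c = [m·(rr + e) − 1]/(1 − m) = [2.271 × (0.278 + 0) − 1] / (1 − 2.271) ≈ 0.290057.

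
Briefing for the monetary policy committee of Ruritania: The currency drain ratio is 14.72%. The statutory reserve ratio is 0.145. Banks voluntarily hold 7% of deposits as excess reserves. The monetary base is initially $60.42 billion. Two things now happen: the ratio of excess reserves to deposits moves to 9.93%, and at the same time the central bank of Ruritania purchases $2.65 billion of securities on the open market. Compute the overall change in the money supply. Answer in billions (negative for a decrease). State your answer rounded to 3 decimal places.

-6.557 billion

Before: m₁ = (1 + 0.1472) / (0.145 + 0.07 + 0.1472) ≈ 3.167311, MB₁ = 60.42, so M₁ = 3.167311 × 60.42 ≈ 191.3689 billion.
After: m₂ = (1 + 0.1472) / (0.145 + 0.0993 + 0.1472) ≈ 2.930268, MB₂ = 60.42 + 2.65 = 63.07, so M₂ = 2.930268 × 63.07 ≈ 184.812 billion.
ΔM = M₂ − M₁ = 184.812 − 191.3689 = -6.5569 billion.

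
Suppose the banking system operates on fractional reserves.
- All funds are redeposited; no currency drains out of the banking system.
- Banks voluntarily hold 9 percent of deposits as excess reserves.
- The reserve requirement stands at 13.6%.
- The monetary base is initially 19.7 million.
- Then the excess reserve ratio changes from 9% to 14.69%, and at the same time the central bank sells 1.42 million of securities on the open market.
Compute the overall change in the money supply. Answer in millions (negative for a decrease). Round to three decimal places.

-22.552 million

Before: m₁ = 1 / (0.136 + 0.09) ≈ 4.424779, MB₁ = 19.7, so M₁ = 4.424779 × 19.7 ≈ 87.1681 million.
After: m₂ = 1 / (0.136 + 0.1469) ≈ 3.534818, MB₂ = 19.7 − 1.42 = 18.28, so M₂ = 3.534818 × 18.28 ≈ 64.6165 million.
ΔM = M₂ − M₁ = 64.6165 − 87.1681 = -22.5516 million.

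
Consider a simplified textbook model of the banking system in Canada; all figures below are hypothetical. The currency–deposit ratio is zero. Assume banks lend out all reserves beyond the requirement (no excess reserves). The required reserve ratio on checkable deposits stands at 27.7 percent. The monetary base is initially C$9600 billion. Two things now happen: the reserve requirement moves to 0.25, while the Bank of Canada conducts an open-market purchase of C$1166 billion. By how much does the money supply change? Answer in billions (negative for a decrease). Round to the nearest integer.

C$8407 billion

Before: m₁ = 1 / (0.277) ≈ 3.610108, MB₁ = 9600, so M₁ = 3.610108 × 9600 = 34657.0368 billion.
After: m₂ = 1 / (0.25) = 4, MB₂ = 9600 + 1166 = 10766, so M₂ = 4 × 10766 = 43064 billion.
ΔM = M₂ − M₁ = 43064 − 34657.0368 = 8406.9632 billion.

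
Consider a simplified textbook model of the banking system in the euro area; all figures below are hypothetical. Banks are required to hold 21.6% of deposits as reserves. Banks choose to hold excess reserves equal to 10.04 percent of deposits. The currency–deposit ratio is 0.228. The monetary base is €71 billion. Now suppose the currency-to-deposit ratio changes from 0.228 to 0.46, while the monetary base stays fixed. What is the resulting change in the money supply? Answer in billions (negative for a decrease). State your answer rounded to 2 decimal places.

-26.64 billion

Initially m₁ = (1 + 0.228) / (0.216 + 0.1004 + 0.228) ≈ 2.25569, so M₁ = 2.25569 × 71 ≈ 160.154 billion.
After the change m₂ = (1 + 0.46) / (0.216 + 0.1004 + 0.46) ≈ 1.88047, so M₂ = 1.88047 × 71 ≈ 133.5134 billion.
ΔM = M₂ − M₁ = 133.5134 − 160.154 = -26.6406 billion.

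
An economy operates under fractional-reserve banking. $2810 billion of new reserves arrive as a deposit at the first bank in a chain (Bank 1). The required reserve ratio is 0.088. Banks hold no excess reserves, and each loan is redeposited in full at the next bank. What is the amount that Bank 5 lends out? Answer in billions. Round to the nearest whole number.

Each bank lends a fraction (1 − rr) = 0.9120 of the deposit it receives, so Bank 5 receives 2810·0.9120^4 and lends 2810·0.9120^5 ≈ 1772.8848 billion.

$1773 billion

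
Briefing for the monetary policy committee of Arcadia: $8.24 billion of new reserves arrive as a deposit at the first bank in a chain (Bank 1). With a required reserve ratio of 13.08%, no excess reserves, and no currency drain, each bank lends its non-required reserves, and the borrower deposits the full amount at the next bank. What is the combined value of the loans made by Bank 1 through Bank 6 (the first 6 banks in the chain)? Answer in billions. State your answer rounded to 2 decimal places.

$31.14 billion

Bank i lends (1 − rr)^i of the original deposit: Bank 1 lends 8.24·0.8692 ≈ 7.1622, Bank 2 lends 8.24·0.8692² ≈ 6.2254, and so on.
Summing a geometric series: total = 8.24·[0.8692·(1 − 0.8692^6) / (1 − 0.8692)] ≈ 31.1436 billion.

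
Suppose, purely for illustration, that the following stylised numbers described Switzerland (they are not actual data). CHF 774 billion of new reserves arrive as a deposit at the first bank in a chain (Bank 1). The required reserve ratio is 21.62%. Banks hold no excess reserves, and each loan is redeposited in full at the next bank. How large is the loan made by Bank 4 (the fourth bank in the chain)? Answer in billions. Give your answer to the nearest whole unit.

CHF 292 billion

Each bank lends a fraction (1 − rr) = 0.7838 of the deposit it receives, so Bank 4 receives 774·0.7838^3 and lends 774·0.7838^4 ≈ 292.1205 billion.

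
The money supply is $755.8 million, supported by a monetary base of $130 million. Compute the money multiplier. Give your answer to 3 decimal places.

5.814

The money multiplier is m = M / MB = 755.8 / 130 ≈ 5.81385.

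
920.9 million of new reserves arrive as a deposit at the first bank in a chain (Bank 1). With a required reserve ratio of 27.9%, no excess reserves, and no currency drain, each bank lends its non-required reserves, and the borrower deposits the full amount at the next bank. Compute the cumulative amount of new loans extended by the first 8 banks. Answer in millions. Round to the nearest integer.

2206 million

Bank i lends (1 − rr)^i of the original deposit: Bank 1 lends 920.9·0.7210 = 663.9689, Bank 2 lends 920.9·0.7210² ≈ 478.7216, and so on.
Summing a geometric series: total = 920.9·[0.7210·(1 − 0.7210^8) / (1 − 0.7210)] ≈ 2206.0265 million.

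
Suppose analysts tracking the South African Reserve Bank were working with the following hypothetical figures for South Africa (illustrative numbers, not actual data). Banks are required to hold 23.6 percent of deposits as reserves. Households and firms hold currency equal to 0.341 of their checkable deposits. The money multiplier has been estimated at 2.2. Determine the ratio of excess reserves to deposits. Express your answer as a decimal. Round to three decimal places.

0.033

Using m = 2.2. Since m = (1 + c)/(c + rr + e), the denominator satisfies c + rr + e = (1 + c)/m = (1 + 0.341) / 2.2 ≈ 0.609545.
With c = 0.341 and rr = 0.236, the ratio of excess reserves to deposits is 0.609545 − 0.341 − 0.236 = 0.032545.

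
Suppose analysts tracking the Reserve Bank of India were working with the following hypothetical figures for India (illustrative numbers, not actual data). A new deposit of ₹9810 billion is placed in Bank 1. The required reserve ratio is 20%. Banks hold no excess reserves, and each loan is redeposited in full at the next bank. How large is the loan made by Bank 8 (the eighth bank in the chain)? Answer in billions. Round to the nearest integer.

Each bank lends a fraction (1 − rr) = 0.8000 of the deposit it receives, so Bank 8 receives 9810·0.8000^7 and lends 9810·0.8000^8 ≈ 1645.8449 billion.

₹1646 billion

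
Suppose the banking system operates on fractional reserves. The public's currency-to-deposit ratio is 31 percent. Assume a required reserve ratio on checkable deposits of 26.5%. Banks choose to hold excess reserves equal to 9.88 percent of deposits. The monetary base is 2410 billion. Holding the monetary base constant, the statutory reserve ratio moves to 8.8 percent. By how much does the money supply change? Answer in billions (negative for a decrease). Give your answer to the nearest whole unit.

Initially m₁ = (1 + 0.31) / (0.265 + 0.0988 + 0.31) ≈ 1.94420, so M₁ = 1.94420 × 2410 = 4685.522 billion.
After the change m₂ = (1 + 0.31) / (0.088 + 0.0988 + 0.31) ≈ 2.63688, so M₂ = 2.63688 × 2410 = 6354.8808 billion.
ΔM = M₂ − M₁ = 6354.8808 − 4685.522 = 1669.3588 billion.

1669 billion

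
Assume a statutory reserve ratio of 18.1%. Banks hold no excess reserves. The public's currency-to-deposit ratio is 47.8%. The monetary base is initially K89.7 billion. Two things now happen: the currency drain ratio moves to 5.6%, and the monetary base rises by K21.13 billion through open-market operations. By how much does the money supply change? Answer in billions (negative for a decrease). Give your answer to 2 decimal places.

K292.65 billion

Before: m₁ = (1 + 0.478) / (0.181 + 0.478) ≈ 2.242792, MB₁ = 89.7, so M₁ = 2.242792 × 89.7 ≈ 201.1784 billion.
After: m₂ = (1 + 0.056) / (0.181 + 0.056) ≈ 4.455696, MB₂ = 89.7 + 21.13 = 110.83, so M₂ = 4.455696 × 110.83 ≈ 493.8248 billion.
ΔM = M₂ − M₁ = 493.8248 − 201.1784 = 292.6464 billion.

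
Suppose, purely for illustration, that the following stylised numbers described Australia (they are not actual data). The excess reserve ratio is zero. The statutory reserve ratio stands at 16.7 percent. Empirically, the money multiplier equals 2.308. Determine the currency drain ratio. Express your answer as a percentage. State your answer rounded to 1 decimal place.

47.0%

Using m = 2.308. From m = (1 + c)/(c + rr + e), rearranging gives 1 + c = m·(c + rr + e), so c·(1 − m) = m·(rr + e) − 1.
Hence c = [m·(rr + e) − 1]/(1 − m) = [2.308 × (0.167 + 0) − 1] / (1 − 2.308) ≈ 0.469850.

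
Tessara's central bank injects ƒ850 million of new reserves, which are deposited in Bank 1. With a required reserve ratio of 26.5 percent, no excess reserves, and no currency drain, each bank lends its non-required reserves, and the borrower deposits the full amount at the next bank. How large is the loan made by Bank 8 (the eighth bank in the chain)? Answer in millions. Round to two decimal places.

ƒ72.40 million

Each bank lends a fraction (1 − rr) = 0.7350 of the deposit it receives, so Bank 8 receives 850·0.7350^7 and lends 850·0.7350^8 ≈ 72.3965 million.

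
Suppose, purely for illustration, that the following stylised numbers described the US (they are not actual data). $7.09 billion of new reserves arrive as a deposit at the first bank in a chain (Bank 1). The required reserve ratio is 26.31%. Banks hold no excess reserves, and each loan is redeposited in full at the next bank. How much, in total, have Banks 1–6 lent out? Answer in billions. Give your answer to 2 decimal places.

Bank i lends (1 − rr)^i of the original deposit: Bank 1 lends 7.09·0.7369 ≈ 5.2246, Bank 2 lends 7.09·0.7369² ≈ 3.8500, and so on.
Summing a geometric series: total = 7.09·[0.7369·(1 − 0.7369^6) / (1 − 0.7369)] ≈ 16.6782 billion.

$16.68 billion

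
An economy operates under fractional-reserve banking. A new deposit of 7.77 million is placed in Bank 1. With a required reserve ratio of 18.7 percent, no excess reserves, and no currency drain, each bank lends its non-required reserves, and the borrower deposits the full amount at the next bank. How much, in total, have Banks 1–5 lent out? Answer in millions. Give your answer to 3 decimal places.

21.782 million

Bank i lends (1 − rr)^i of the original deposit: Bank 1 lends 7.77·0.8130 ≈ 6.3170, Bank 2 lends 7.77·0.8130² ≈ 5.1357, and so on.
Summing a geometric series: total = 7.77·[0.8130·(1 − 0.8130^5) / (1 − 0.8130)] ≈ 21.7824 million.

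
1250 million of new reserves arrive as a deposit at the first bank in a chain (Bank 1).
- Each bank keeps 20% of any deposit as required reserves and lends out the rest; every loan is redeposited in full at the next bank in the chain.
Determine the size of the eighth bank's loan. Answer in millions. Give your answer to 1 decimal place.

209.7 million

Each bank lends a fraction (1 − rr) = 0.8000 of the deposit it receives, so Bank 8 receives 1250·0.8000^7 and lends 1250·0.8000^8 = 209.7152 million.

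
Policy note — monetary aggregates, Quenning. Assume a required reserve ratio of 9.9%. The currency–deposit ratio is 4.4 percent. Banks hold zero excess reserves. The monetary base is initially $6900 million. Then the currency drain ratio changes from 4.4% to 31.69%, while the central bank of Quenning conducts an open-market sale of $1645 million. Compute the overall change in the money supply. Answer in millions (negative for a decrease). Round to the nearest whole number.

Before: m₁ = (1 + 0.044) / (0.099 + 0.044) ≈ 7.30070, MB₁ = 6900, so M₁ = 7.30070 × 6900 = 50374.83 million.
After: m₂ = (1 + 0.3169) / (0.099 + 0.3169) ≈ 3.16639, MB₂ = 6900 − 1645 = 5255, so M₂ = 3.16639 × 5255 ≈ 16639.3795 million.
ΔM = M₂ − M₁ = 16639.3795 − 50374.83 = -33735.4505 million.

-33735 million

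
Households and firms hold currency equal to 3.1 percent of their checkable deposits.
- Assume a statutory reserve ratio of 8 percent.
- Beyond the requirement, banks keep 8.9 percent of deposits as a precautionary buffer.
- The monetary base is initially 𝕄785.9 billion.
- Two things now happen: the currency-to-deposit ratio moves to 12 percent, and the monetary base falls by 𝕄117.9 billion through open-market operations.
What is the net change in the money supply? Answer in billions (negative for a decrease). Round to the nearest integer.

Before: m₁ = (1 + 0.031) / (0.08 + 0.089 + 0.031) = 5.1550, MB₁ = 785.9, so M₁ = 5.1550 × 785.9 = 4051.3145 billion.
After: m₂ = (1 + 0.12) / (0.08 + 0.089 + 0.12) ≈ 3.8754, MB₂ = 785.9 − 117.9 = 668, so M₂ = 3.8754 × 668 = 2588.7672 billion.
ΔM = M₂ − M₁ = 2588.7672 − 4051.3145 = -1462.5473 billion.

-1463 billion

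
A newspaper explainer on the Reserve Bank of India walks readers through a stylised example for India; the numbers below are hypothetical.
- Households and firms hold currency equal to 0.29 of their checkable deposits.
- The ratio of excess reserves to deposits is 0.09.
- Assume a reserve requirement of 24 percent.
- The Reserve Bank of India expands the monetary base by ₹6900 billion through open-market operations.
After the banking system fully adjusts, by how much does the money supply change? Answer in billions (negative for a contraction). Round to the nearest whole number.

The money multiplier is m = (1 + c) / (rr + e + c) = (1 + 0.29) / (0.24 + 0.09 + 0.29) ≈ 2.08065.
The purchase adds 6900 billion of base, so ΔM = m × ΔMB = 2.08065 × (+6900) = 14356.485 billion.

₹14356 billion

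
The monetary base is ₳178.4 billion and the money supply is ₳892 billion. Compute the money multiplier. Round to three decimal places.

The money multiplier is m = M / MB = 892 / 178.4 = 5.00000.

5.000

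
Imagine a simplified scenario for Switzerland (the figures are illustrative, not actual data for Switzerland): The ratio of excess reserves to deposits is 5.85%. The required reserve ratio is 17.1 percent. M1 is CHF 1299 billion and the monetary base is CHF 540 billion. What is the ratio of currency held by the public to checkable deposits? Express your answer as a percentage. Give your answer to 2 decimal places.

Using m = M/MB = 1299/540 ≈ 2.405556. From m = (1 + c)/(c + rr + e), rearranging gives 1 + c = m·(c + rr + e), so c·(1 − m) = m·(rr + e) − 1.
Hence c = [m·(rr + e) − 1]/(1 − m) = [2.405556 × (0.171 + 0.0585) − 1] / (1 − 2.405556) ≈ 0.318682.

31.87%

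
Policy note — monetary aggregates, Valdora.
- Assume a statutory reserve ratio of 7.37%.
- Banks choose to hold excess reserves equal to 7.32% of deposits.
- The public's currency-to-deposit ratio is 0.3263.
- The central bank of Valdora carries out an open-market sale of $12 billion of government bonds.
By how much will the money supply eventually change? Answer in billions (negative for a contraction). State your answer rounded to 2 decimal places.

-33.63 billion

The money multiplier is m = (1 + c) / (rr + e + c) = (1 + 0.3263) / (0.0737 + 0.0732 + 0.3263) ≈ 2.80283.
The sale removes 12 billion of base, so ΔM = m × ΔMB = 2.80283 × (−12) ≈ -33.634 billion.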